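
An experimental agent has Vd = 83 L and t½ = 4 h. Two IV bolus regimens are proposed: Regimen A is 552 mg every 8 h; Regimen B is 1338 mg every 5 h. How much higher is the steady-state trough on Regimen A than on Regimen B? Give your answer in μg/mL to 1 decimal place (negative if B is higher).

-9.5 μg/mL

Regimen A: f = (1/2)^(8/4) ≈ 0.2500; Cmin,ss = (552/83)·f/(1−f) ≈ 2.217 μg/mL.
Regimen B: f = (1/2)^(5/4) ≈ 0.4204; Cmin,ss = (1338/83)·f/(1−f) ≈ 11.693 μg/mL.
Difference ≈ 2.217 − 11.693 ≈ -9.476 μg/mL.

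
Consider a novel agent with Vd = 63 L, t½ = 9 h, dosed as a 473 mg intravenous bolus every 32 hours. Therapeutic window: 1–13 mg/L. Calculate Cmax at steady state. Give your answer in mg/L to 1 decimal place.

8.2 mg/L

Over one 32-h interval, 32/9 ≈ 3.5556 half-lives elapse, leaving f ≈ 0.0850 of each dose.
Accumulation ratio R = 1/(1 − f) ≈ 1/0.9150 ≈ 1.0929.
Each bolus raises the concentration by D/Vd = 473/63 ≈ 7.508 mg/L.
Cmax,ss = C₀/(1 − f) ≈ 7.508/0.9150 ≈ 8.205 mg/L.
Peak 8.2 mg/L vs MTC 13 mg/L: below toxic threshold.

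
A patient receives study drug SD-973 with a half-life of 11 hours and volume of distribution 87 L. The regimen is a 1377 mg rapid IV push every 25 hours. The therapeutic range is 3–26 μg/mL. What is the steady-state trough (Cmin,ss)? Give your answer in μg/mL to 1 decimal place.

4.1 μg/mL

Over one 25-h interval, 25/11 ≈ 2.2727 half-lives elapse, leaving f ≈ 0.2069 of each dose.
At steady state, accumulation factor R = 1/(1 − e^(−kτ)) ≈ 1.2609.
Each bolus raises the concentration by D/Vd = 1377/87 ≈ 15.828 μg/mL.
Steady-state peak Cmax,ss = C₀·R ≈ 15.828 × 1.2609 ≈ 19.958 μg/mL.
Steady-state trough Cmin,ss = Cmax,ss·f ≈ 19.958 × 0.2069 ≈ 4.129 μg/mL.
Trough 4.1 μg/mL vs MEC 3 μg/mL: adequate.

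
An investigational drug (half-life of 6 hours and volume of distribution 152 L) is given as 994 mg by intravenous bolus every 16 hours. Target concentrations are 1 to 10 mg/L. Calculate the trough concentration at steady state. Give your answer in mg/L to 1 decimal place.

k = ln2/t½ = ln2/6 ≈ 0.115525 h⁻¹; fraction remaining f = e^(−kτ) = e^(−0.115525×16) ≈ 0.1575.
Accumulation ratio R = 1/(1 − f) ≈ 1/0.8425 ≈ 1.1869.
Single-dose peak C₀ = D/Vd = 994/152 ≈ 6.539 mg/L.
Cmax,ss = C₀/(1 − f) ≈ 6.539/0.8425 ≈ 7.761 mg/L.
One interval later, Cmin,ss = Cmax,ss·e^(−kτ) ≈ 7.761 × 0.1575 ≈ 1.222 mg/L.
Trough 1.2 mg/L vs MEC 1 mg/L: adequate.

1.2 mg/L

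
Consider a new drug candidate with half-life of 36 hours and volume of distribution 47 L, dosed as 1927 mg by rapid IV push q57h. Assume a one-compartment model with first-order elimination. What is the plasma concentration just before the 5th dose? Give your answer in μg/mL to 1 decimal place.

20.3 μg/mL

f = (1/2)^(τ/t½) = (1/2)^(57/36) ≈ 0.3337.
C₀ = D/Vd = 1927/47 ≈ 41.000 μg/mL.
Before the 5th dose, 4 doses have been given. Superposition: Cmin = C₀·(f + f² + … + f^4).
≈ 41.000 × (0.3337 + 0.1114 + 0.0372 + 0.0124) ≈ 41.000 × 0.4947 ≈ 20.283 μg/mL.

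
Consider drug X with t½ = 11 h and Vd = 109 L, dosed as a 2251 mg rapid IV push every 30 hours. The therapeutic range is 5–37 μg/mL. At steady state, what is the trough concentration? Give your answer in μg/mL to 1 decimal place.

3.7 μg/mL

k = ln2/t½ = ln2/11 ≈ 0.063013 h⁻¹; fraction remaining f = e^(−kτ) = e^(−0.063013×30) ≈ 0.1510.
Single-dose peak C₀ = D/Vd = 2251/109 ≈ 20.651 μg/mL.
Steady-state trough Cmin,ss = C₀·f/(1−f) ≈ 20.651 × 0.1510/0.8490 ≈ 3.673 μg/mL.
Trough 3.7 μg/mL vs MEC 5 μg/mL: subtherapeutic.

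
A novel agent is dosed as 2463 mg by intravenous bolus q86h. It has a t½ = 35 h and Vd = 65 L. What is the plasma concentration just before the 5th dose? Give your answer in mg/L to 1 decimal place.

8.4 mg/L

f = (1/2)^(τ/t½) = (1/2)^(86/35) ≈ 0.1821.
C₀ = D/Vd = 2463/65 ≈ 37.892 mg/L.
Before the 5th dose, 4 doses have been given. Superposition: Cmin = C₀·(f + f² + … + f^4).
≈ 37.892 × (0.1821 + 0.0332 + 0.0060 + 0.0011) ≈ 37.892 × 0.2224 ≈ 8.427 mg/L.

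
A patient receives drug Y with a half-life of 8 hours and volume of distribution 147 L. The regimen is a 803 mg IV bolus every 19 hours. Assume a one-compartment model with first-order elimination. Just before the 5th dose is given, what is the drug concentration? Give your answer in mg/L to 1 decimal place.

f = (1/2)^(τ/t½) = (1/2)^(19/8) ≈ 0.1928.
C₀ = D/Vd = 803/147 ≈ 5.463 mg/L.
Before the 5th dose, 4 doses have been given. Superposition: Cmin = C₀·(f + f² + … + f^4).
≈ 5.463 × (0.1928 + 0.0372 + 0.0072 + 0.0014) ≈ 5.463 × 0.2386 ≈ 1.303 mg/L.

1.3 mg/L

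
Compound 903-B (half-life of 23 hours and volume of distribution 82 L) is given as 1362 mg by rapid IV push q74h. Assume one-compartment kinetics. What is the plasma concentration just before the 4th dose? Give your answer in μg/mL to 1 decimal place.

f = (1/2)^(τ/t½) = (1/2)^(74/23) ≈ 0.1075.
C₀ = D/Vd = 1362/82 ≈ 16.610 μg/mL.
Before the 4th dose, 3 doses have been given. Superposition: Cmin = C₀·(f + f² + … + f^3).
≈ 16.610 × (0.1075 + 0.0116 + 0.0012) ≈ 16.610 × 0.1203 ≈ 1.998 μg/mL.

2.0 μg/mL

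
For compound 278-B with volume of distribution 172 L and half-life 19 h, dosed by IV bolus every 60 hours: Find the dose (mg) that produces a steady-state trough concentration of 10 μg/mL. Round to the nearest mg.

τ/t½ = 60/19 ≈ 3.1579, so f = (1/2)^(60/19) ≈ 0.112042.
Cmin,ss = (D/Vd)·f/(1−f), so D = Cmin,ss·Vd·(1−f)/f.
D = 10 × 172 × (1−f)/f ≈ 10 × 172 × 7.92522 ≈ 13631.38 mg.

13631 mg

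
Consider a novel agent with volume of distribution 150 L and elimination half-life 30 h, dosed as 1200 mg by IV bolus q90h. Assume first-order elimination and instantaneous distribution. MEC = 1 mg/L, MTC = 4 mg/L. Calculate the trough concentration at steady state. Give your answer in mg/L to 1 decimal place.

τ = 90 h = 3 half-lives, so f = (1/2)^3 = 0.125.
Accumulation ratio R = 1/(1 − f) = 1/0.875 = 8/7.
Single-dose peak C₀ = D/Vd = 1200/150 = 8 mg/L.
Steady-state peak Cmax,ss = C₀·R = 8 × 8/7 ≈ 9.143 mg/L.
Steady-state trough Cmin,ss = Cmax,ss·f ≈ 9.143 × 0.125 ≈ 1.143 mg/L.
Trough 1.1 mg/L vs MEC 1 mg/L: adequate.

1.1 mg/L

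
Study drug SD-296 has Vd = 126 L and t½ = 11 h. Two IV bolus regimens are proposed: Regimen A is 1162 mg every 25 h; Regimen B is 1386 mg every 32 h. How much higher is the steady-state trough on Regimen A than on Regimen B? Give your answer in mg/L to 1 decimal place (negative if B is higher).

Regimen A: f = (1/2)^(25/11) ≈ 0.2069; Cmin,ss = (1162/126)·f/(1−f) ≈ 2.406 mg/L.
Regimen B: f = (1/2)^(32/11) ≈ 0.1331; Cmin,ss = (1386/126)·f/(1−f) ≈ 1.689 mg/L.
Difference ≈ 2.406 − 1.689 ≈ 0.717 mg/L.

0.7 mg/L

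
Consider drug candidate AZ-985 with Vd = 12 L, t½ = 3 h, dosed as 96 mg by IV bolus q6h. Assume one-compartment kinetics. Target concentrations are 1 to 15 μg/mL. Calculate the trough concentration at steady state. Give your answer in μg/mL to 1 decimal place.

2.7 μg/mL

The dosing interval is 2 half-lives, so f = 2^(−2) = 0.25.
At steady state, R = 1/(1 − 0.25) = 4/3.
Single-dose peak C₀ = D/Vd = 96/12 = 8 μg/mL.
Steady-state peak Cmax,ss = C₀·R = 8 × 4/3 ≈ 10.667 μg/mL.
Steady-state trough Cmin,ss = Cmax,ss·f ≈ 10.667 × 0.25 ≈ 2.667 μg/mL.
Trough 2.7 μg/mL vs MEC 1 μg/mL: adequate.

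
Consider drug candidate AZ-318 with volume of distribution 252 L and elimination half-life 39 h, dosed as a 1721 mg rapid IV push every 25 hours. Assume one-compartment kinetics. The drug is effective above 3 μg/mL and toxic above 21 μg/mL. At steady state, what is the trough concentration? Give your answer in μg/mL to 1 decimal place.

τ/t½ = 25/39 ≈ 0.64103, so fraction remaining f = (1/2)^(25/39) ≈ 0.6413.
Each bolus raises the concentration by D/Vd = 1721/252 ≈ 6.829 μg/mL.
Steady-state trough Cmin,ss = C₀·f/(1−f) ≈ 6.829 × 0.6413/0.3587 ≈ 12.209 μg/mL.
Trough 12.2 μg/mL vs MEC 3 μg/mL: adequate.

12.2 μg/mL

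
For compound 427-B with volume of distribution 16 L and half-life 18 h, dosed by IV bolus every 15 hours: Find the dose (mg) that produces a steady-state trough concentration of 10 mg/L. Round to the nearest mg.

τ/t½ = 15/18 ≈ 0.83333, so f = (1/2)^(15/18) ≈ 0.561231.
Cmin,ss = (D/Vd)·f/(1−f), so D = Cmin,ss·Vd·(1−f)/f.
D = 10 × 16 × (1−f)/f ≈ 10 × 16 × 0.78180 ≈ 125.09 mg.

125 mg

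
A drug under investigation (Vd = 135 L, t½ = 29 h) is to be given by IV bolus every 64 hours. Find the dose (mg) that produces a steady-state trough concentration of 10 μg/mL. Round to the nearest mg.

τ/t½ = 64/29 ≈ 2.2069, so f = (1/2)^(64/29) ≈ 0.216600.
Cmin,ss = (D/Vd)·f/(1−f), so D = Cmin,ss·Vd·(1−f)/f.
D = 10 × 135 × (1−f)/f ≈ 10 × 135 × 3.61681 ≈ 4882.69 mg.

4883 mg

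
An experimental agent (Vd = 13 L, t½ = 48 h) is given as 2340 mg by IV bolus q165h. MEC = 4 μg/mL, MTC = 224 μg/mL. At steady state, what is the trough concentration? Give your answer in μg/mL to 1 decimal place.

18.3 μg/mL

k = ln2/t½ = ln2/48 ≈ 0.014441 h⁻¹; fraction remaining f = e^(−kτ) = e^(−0.014441×165) ≈ 0.0923.
Accumulation ratio R = 1/(1 − f) ≈ 1/0.9077 ≈ 1.1017.
Each bolus raises the concentration by D/Vd = 2340/13 ≈ 180.000 μg/mL.
Cmax,ss = C₀/(1 − f) ≈ 180.000/0.9077 ≈ 198.303 μg/mL.
One interval later, Cmin,ss = Cmax,ss·e^(−kτ) ≈ 198.303 × 0.0923 ≈ 18.303 μg/mL.
Trough 18.3 μg/mL vs MEC 4 μg/mL: adequate.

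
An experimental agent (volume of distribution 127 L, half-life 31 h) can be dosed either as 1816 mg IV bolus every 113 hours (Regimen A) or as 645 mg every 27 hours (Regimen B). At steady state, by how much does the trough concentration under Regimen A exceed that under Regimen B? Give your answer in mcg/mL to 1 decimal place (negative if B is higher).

-4.9 mcg/mL

Regimen A: f = (1/2)^(113/31) ≈ 0.0799; Cmin,ss = (1816/127)·f/(1−f) ≈ 1.242 mcg/mL.
Regimen B: f = (1/2)^(27/31) ≈ 0.5468; Cmin,ss = (645/127)·f/(1−f) ≈ 6.128 mcg/mL.
Difference ≈ 1.242 − 6.128 ≈ -4.886 mcg/mL.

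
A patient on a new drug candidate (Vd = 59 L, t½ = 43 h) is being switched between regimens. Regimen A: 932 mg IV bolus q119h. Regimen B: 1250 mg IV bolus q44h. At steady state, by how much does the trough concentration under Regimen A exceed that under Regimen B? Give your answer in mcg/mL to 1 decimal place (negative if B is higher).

Regimen A: f = (1/2)^(119/43) ≈ 0.1469; Cmin,ss = (932/59)·f/(1−f) ≈ 2.720 mcg/mL.
Regimen B: f = (1/2)^(44/43) ≈ 0.4920; Cmin,ss = (1250/59)·f/(1−f) ≈ 20.519 mcg/mL.
Difference ≈ 2.720 − 20.519 ≈ -17.799 mcg/mL.

-17.8 mcg/mL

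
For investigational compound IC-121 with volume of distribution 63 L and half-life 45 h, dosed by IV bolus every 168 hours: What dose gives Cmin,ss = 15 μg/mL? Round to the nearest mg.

τ/t½ = 168/45 ≈ 3.7333, so f = (1/2)^(168/45) ≈ 0.075189.
Cmin,ss = (D/Vd)·f/(1−f), so D = Cmin,ss·Vd·(1−f)/f.
D = 15 × 63 × (1−f)/f ≈ 15 × 63 × 12.29982 ≈ 11623.33 mg.

11623 mg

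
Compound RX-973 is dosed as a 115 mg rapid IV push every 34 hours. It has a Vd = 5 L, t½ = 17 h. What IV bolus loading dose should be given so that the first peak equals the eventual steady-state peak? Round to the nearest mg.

153 mg

f = (1/2)^(34/17) ≈ 0.250000; accumulation ratio R = 1/(1−f) ≈ 1.33333.
Loading dose to hit Cmax,ss on first dose: D_load = D_maint·R ≈ 115 × 1.33333 ≈ 153.33 mg.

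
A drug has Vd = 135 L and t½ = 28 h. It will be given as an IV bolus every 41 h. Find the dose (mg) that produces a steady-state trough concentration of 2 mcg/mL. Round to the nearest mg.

τ/t½ = 41/28 ≈ 1.4643, so f = (1/2)^(41/28) ≈ 0.362415.
Cmin,ss = (D/Vd)·f/(1−f), so D = Cmin,ss·Vd·(1−f)/f.
D = 2 × 135 × (1−f)/f ≈ 2 × 135 × 1.75927 ≈ 475.00 mg.

475 mg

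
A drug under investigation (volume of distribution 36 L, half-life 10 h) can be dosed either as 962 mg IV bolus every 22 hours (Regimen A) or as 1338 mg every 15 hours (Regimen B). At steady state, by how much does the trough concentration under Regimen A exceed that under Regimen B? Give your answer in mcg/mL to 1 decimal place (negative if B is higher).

-12.9 mcg/mL

Regimen A: f = (1/2)^(22/10) ≈ 0.2176; Cmin,ss = (962/36)·f/(1−f) ≈ 7.432 mcg/mL.
Regimen B: f = (1/2)^(15/10) ≈ 0.3536; Cmin,ss = (1338/36)·f/(1−f) ≈ 20.331 mcg/mL.
Difference ≈ 7.432 − 20.331 ≈ -12.899 mcg/mL.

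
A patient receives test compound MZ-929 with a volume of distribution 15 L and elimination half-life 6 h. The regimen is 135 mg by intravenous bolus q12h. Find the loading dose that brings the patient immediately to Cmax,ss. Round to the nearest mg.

180 mg

f = (1/2)^(12/6) ≈ 0.250000; accumulation ratio R = 1/(1−f) ≈ 1.33333.
Loading dose to hit Cmax,ss on first dose: D_load = D_maint·R ≈ 135 × 1.33333 ≈ 180.00 mg.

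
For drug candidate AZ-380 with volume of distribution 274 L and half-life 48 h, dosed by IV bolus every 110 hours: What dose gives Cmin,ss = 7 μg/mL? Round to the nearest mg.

τ/t½ = 110/48 ≈ 2.2917, so f = (1/2)^(110/48) ≈ 0.204239.
Cmin,ss = (D/Vd)·f/(1−f), so D = Cmin,ss·Vd·(1−f)/f.
D = 7 × 274 × (1−f)/f ≈ 7 × 274 × 3.89622 ≈ 7472.95 mg.

7473 mg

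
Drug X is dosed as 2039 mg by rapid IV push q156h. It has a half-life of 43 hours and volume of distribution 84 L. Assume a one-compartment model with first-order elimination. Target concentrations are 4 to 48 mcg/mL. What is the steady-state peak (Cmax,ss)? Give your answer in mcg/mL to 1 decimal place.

τ/t½ = 156/43 ≈ 3.6279, so fraction remaining f = (1/2)^(156/43) ≈ 0.0809.
Accumulation ratio R = 1/(1 − f) ≈ 1/0.9191 ≈ 1.0880.
Each bolus raises the concentration by D/Vd = 2039/84 ≈ 24.274 mcg/mL.
Steady-state peak Cmax,ss = C₀·R ≈ 24.274 × 1.0880 ≈ 26.410 mcg/mL.
Peak 26.4 mcg/mL vs MTC 48 mcg/mL: below toxic threshold.

26.4 mcg/mL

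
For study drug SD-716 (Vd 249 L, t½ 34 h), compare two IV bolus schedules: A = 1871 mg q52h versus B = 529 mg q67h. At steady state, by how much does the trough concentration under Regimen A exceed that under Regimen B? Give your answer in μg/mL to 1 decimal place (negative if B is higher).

Regimen A: f = (1/2)^(52/34) ≈ 0.3464; Cmin,ss = (1871/249)·f/(1−f) ≈ 3.982 μg/mL.
Regimen B: f = (1/2)^(67/34) ≈ 0.2551; Cmin,ss = (529/249)·f/(1−f) ≈ 0.728 μg/mL.
Difference ≈ 3.982 − 0.728 ≈ 3.254 μg/mL.

3.3 μg/mL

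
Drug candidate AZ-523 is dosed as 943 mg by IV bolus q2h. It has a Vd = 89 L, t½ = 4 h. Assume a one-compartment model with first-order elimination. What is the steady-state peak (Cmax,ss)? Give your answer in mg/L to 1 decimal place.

τ/t½ = 2/4 ≈ 0.5, so fraction remaining f = (1/2)^(2/4) ≈ 0.7071.
Accumulation ratio R = 1/(1 − f) ≈ 1/0.2929 ≈ 3.4141.
Single-dose peak C₀ = D/Vd = 943/89 ≈ 10.596 mg/L.
Steady-state peak Cmax,ss = C₀·R ≈ 10.596 × 3.4141 ≈ 36.176 mg/L.

36.2 mg/L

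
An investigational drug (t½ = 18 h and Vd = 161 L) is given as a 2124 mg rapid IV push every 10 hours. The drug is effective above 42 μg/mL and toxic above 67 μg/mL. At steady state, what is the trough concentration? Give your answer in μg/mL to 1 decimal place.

τ/t½ = 10/18 ≈ 0.55556, so fraction remaining f = (1/2)^(10/18) ≈ 0.6804.
At steady state, accumulation factor R = 1/(1 − e^(−kτ)) ≈ 3.1289.
Single-dose peak C₀ = D/Vd = 2124/161 ≈ 13.193 μg/mL.
Cmax,ss = C₀/(1 − f) ≈ 13.193/0.3196 ≈ 41.280 μg/mL.
One interval later, Cmin,ss = Cmax,ss·e^(−kτ) ≈ 41.280 × 0.6804 ≈ 28.087 μg/mL.
Trough 28.1 μg/mL vs MEC 42 μg/mL: subtherapeutic.

28.1 μg/mL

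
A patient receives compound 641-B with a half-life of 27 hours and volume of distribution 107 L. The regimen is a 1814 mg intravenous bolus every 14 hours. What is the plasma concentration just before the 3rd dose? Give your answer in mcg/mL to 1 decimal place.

f = (1/2)^(τ/t½) = (1/2)^(14/27) ≈ 0.6981.
C₀ = D/Vd = 1814/107 ≈ 16.953 mcg/mL.
Before the 3rd dose, 2 doses have been given. Superposition: Cmin = C₀·(f + f²).
≈ 16.953 × (0.6981 + 0.4873) ≈ 16.953 × 1.1854 ≈ 20.096 mcg/mL.

20.1 mcg/mL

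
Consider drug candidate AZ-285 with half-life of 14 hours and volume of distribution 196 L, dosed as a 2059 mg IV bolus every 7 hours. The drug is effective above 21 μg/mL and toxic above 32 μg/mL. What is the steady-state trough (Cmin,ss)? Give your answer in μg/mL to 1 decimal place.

Over one 7-h interval, 7/14 ≈ 0.5 half-lives elapse, leaving f ≈ 0.7071 of each dose.
Single-dose peak C₀ = D/Vd = 2059/196 ≈ 10.505 μg/mL.
Steady-state trough Cmin,ss = C₀·f/(1−f) ≈ 10.505 × 0.7071/0.2929 ≈ 25.360 μg/mL.
Trough 25.4 μg/mL vs MEC 21 μg/mL: adequate.

25.4 μg/mL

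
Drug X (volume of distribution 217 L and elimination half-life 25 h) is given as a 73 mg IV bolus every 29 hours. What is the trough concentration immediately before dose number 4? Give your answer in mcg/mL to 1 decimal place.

0.2 mcg/mL

f = (1/2)^(τ/t½) = (1/2)^(29/25) ≈ 0.4475.
C₀ = D/Vd = 73/217 ≈ 0.336 mcg/mL.
Before the 4th dose, 3 doses have been given. Superposition: Cmin = C₀·(f + f² + … + f^3).
≈ 0.336 × (0.4475 + 0.2003 + 0.0896) ≈ 0.336 × 0.7374 ≈ 0.248 mcg/mL.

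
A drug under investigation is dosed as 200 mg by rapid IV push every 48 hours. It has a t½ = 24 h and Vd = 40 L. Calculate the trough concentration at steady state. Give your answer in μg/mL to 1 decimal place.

1.7 μg/mL

The dosing interval is 2 half-lives, so f = 2^(−2) = 0.25.
At steady state, R = 1/(1 − 0.25) = 4/3.
Single-dose peak C₀ = D/Vd = 200/40 = 5 μg/mL.
Steady-state peak Cmax,ss = C₀·R = 5 × 4/3 ≈ 6.667 μg/mL.
Steady-state trough Cmin,ss = Cmax,ss·f ≈ 6.667 × 0.25 ≈ 1.667 μg/mL.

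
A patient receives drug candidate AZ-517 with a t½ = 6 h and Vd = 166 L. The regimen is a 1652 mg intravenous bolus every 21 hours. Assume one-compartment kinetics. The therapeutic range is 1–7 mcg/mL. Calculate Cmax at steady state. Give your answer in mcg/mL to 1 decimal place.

10.9 mcg/mL

Over one 21-h interval, 21/6 ≈ 3.5 half-lives elapse, leaving f ≈ 0.0884 of each dose.
At steady state, accumulation factor R = 1/(1 − e^(−kτ)) ≈ 1.0970.
Single-dose peak C₀ = D/Vd = 1652/166 ≈ 9.952 mcg/mL.
Cmax,ss = C₀/(1 − f) ≈ 9.952/0.9116 ≈ 10.917 mcg/mL.
Peak 10.9 mcg/mL vs MTC 7 mcg/mL: exceeds toxic threshold.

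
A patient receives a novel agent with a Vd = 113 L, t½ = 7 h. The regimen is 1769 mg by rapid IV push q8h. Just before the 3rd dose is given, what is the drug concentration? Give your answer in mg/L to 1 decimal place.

f = (1/2)^(τ/t½) = (1/2)^(8/7) ≈ 0.4529.
C₀ = D/Vd = 1769/113 ≈ 15.655 mg/L.
Before the 3rd dose, 2 doses have been given. Superposition: Cmin = C₀·(f + f²).
≈ 15.655 × (0.4529 + 0.2051) ≈ 15.655 × 0.6580 ≈ 10.301 mg/L.

10.3 mg/L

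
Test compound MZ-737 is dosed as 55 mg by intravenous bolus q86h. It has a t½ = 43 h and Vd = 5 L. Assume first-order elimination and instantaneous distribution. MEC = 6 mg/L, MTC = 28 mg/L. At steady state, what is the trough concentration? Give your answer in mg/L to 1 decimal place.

The dosing interval is 2 half-lives, so f = 2^(−2) = 0.25.
Accumulation ratio R = 1/(1 − f) = 1/0.75 = 4/3.
Single-dose peak C₀ = D/Vd = 55/5 = 11 mg/L.
Steady-state peak Cmax,ss = C₀·R = 11 × 4/3 ≈ 14.667 mg/L.
Steady-state trough Cmin,ss = Cmax,ss·f ≈ 14.667 × 0.25 ≈ 3.667 mg/L.
Trough 3.7 mg/L vs MEC 6 mg/L: subtherapeutic.

3.7 mg/L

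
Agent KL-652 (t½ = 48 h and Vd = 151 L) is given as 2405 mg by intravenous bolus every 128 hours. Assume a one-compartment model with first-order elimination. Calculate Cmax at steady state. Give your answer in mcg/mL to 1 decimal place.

τ/t½ = 128/48 ≈ 2.6667, so fraction remaining f = (1/2)^(128/48) ≈ 0.1575.
At steady state, accumulation factor R = 1/(1 − e^(−kτ)) ≈ 1.1869.
Single-dose peak C₀ = D/Vd = 2405/151 ≈ 15.927 mcg/mL.
Steady-state peak Cmax,ss = C₀·R ≈ 15.927 × 1.1869 ≈ 18.904 mcg/mL.

18.9 mcg/mL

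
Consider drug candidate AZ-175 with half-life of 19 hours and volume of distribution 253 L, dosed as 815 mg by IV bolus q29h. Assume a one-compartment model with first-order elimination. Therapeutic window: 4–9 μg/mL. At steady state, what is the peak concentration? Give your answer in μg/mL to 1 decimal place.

4.9 μg/mL

τ/t½ = 29/19 ≈ 1.5263, so fraction remaining f = (1/2)^(29/19) ≈ 0.3472.
At steady state, accumulation factor R = 1/(1 − e^(−kτ)) ≈ 1.5319.
Each bolus raises the concentration by D/Vd = 815/253 ≈ 3.221 μg/mL.
Steady-state peak Cmax,ss = C₀·R ≈ 3.221 × 1.5319 ≈ 4.934 μg/mL.
Peak 4.9 μg/mL vs MTC 9 μg/mL: below toxic threshold.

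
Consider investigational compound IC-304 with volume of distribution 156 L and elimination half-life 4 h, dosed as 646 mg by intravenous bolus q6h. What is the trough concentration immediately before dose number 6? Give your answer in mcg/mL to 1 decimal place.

2.3 mcg/mL

f = (1/2)^(τ/t½) = (1/2)^(6/4) ≈ 0.3536.
C₀ = D/Vd = 646/156 ≈ 4.141 mcg/mL.
Before the 6th dose, 5 doses have been given. Superposition: Cmin = C₀·(f + f² + … + f^5).
≈ 4.141 × (0.3536 + 0.1250 + 0.0442 + 0.0156 + 0.0055) ≈ 4.141 × 0.5439 ≈ 2.252 mcg/mL.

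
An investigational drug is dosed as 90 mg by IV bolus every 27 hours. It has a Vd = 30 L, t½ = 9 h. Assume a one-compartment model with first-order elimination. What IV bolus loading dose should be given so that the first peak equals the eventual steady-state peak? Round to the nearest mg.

103 mg

f = (1/2)^(27/9) ≈ 0.125000; accumulation ratio R = 1/(1−f) ≈ 1.14286.
Loading dose to hit Cmax,ss on first dose: D_load = D_maint·R ≈ 90 × 1.14286 ≈ 102.86 mg.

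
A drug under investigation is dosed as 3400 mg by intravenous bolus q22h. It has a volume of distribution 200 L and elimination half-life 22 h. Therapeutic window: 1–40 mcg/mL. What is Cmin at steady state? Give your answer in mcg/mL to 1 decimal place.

τ = 22 h = 1 half-life, so f = (1/2)^1 = 0.5.
Accumulation ratio R = 1/(1 − f) = 1/0.5 = 2/1.
Single-dose peak C₀ = D/Vd = 3400/200 = 17 mcg/mL.
Steady-state peak Cmax,ss = C₀·R = 17 × 2/1 ≈ 34.000 mcg/mL.
Steady-state trough Cmin,ss = Cmax,ss·f ≈ 34.000 × 0.5 ≈ 17.000 mcg/mL.
Trough 17.0 mcg/mL vs MEC 1 mcg/mL: adequate.

17.0 mcg/mL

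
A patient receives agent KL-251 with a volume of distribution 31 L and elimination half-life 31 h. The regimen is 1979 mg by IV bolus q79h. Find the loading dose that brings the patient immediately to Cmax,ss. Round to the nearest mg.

f = (1/2)^(79/31) ≈ 0.170946; accumulation ratio R = 1/(1−f) ≈ 1.20619.
Loading dose to hit Cmax,ss on first dose: D_load = D_maint·R ≈ 1979 × 1.20619 ≈ 2387.05 mg.

2387 mg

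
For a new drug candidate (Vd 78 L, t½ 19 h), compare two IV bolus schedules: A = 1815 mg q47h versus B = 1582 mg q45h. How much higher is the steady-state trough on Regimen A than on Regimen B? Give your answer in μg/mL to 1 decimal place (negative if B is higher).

Regimen A: f = (1/2)^(47/19) ≈ 0.1800; Cmin,ss = (1815/78)·f/(1−f) ≈ 5.108 μg/mL.
Regimen B: f = (1/2)^(45/19) ≈ 0.1937; Cmin,ss = (1582/78)·f/(1−f) ≈ 4.872 μg/mL.
Difference ≈ 5.108 − 4.872 ≈ 0.236 μg/mL.

0.2 μg/mL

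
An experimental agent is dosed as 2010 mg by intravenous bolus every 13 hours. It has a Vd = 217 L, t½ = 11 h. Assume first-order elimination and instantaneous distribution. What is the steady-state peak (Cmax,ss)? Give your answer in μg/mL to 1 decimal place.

k = ln2/t½ = ln2/11 ≈ 0.063013 h⁻¹; fraction remaining f = e^(−kτ) = e^(−0.063013×13) ≈ 0.4408.
Accumulation ratio R = 1/(1 − f) ≈ 1/0.5592 ≈ 1.7883.
Each bolus raises the concentration by D/Vd = 2010/217 ≈ 9.263 μg/mL.
Cmax,ss = C₀/(1 − f) ≈ 9.263/0.5592 ≈ 16.565 μg/mL.

16.6 μg/mL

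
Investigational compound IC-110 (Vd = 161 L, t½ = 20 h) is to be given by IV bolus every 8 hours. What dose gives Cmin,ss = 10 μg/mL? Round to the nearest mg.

τ/t½ = 8/20 ≈ 0.4, so f = (1/2)^(8/20) ≈ 0.757858.
Cmin,ss = (D/Vd)·f/(1−f), so D = Cmin,ss·Vd·(1−f)/f.
D = 10 × 161 × (1−f)/f ≈ 10 × 161 × 0.31951 ≈ 514.41 mg.

514 mg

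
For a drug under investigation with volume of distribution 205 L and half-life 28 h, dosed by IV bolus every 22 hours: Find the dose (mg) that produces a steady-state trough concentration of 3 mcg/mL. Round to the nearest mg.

445 mg

τ/t½ = 22/28 ≈ 0.78571, so f = (1/2)^(22/28) ≈ 0.580065.
Cmin,ss = (D/Vd)·f/(1−f), so D = Cmin,ss·Vd·(1−f)/f.
D = 3 × 205 × (1−f)/f ≈ 3 × 205 × 0.72394 ≈ 445.22 mg.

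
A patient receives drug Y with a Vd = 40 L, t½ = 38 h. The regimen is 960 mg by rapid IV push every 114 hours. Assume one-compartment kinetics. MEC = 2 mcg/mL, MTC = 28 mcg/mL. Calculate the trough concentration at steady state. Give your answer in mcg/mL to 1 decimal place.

3.4 mcg/mL

The dosing interval is 3 half-lives, so f = 2^(−3) = 0.125.
At steady state, R = 1/(1 − 0.125) = 8/7.
Single-dose peak C₀ = D/Vd = 960/40 = 24 mcg/mL.
Steady-state peak Cmax,ss = C₀·R = 24 × 8/7 ≈ 27.429 mcg/mL.
Steady-state trough Cmin,ss = Cmax,ss·f ≈ 27.429 × 0.125 ≈ 3.429 mcg/mL.
Trough 3.4 mcg/mL vs MEC 2 mcg/mL: adequate.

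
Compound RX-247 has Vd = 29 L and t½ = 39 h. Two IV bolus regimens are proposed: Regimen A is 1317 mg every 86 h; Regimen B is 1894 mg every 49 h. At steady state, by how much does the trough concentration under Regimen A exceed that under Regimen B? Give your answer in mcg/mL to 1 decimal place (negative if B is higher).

-34.4 mcg/mL

Regimen A: f = (1/2)^(86/39) ≈ 0.2169; Cmin,ss = (1317/29)·f/(1−f) ≈ 12.579 mcg/mL.
Regimen B: f = (1/2)^(49/39) ≈ 0.4186; Cmin,ss = (1894/29)·f/(1−f) ≈ 47.023 mcg/mL.
Difference ≈ 12.579 − 47.023 ≈ -34.444 mcg/mL.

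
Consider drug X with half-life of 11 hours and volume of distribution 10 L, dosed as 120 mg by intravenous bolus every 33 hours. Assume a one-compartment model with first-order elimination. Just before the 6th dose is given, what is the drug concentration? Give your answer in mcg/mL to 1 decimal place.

f = (1/2)^(τ/t½) = (1/2)^(33/11) ≈ 0.1250.
C₀ = D/Vd = 120/10 ≈ 12.000 mcg/mL.
Before the 6th dose, 5 doses have been given. Superposition: Cmin = C₀·(f + f² + … + f^5).
≈ 12.000 × (0.1250 + 0.0156 + 0.0020 + 0.0002 + 0.0000) ≈ 12.000 × 0.1428 ≈ 1.714 mcg/mL.

1.7 mcg/mL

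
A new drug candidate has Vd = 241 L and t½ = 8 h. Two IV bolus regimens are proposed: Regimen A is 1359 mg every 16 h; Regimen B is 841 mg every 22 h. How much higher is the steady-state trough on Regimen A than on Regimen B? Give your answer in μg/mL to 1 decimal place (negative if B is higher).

1.3 μg/mL

Regimen A: f = (1/2)^(16/8) ≈ 0.2500; Cmin,ss = (1359/241)·f/(1−f) ≈ 1.880 μg/mL.
Regimen B: f = (1/2)^(22/8) ≈ 0.1487; Cmin,ss = (841/241)·f/(1−f) ≈ 0.610 μg/mL.
Difference ≈ 1.880 − 0.610 ≈ 1.270 μg/mL.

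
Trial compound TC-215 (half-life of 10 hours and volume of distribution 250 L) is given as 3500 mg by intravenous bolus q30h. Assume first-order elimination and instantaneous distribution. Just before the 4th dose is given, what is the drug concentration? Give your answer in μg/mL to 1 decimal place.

f = (1/2)^(τ/t½) = (1/2)^(30/10) ≈ 0.1250.
C₀ = D/Vd = 3500/250 ≈ 14.000 μg/mL.
Before the 4th dose, 3 doses have been given. Superposition: Cmin = C₀·(f + f² + … + f^3).
≈ 14.000 × (0.1250 + 0.0156 + 0.0020) ≈ 14.000 × 0.1426 ≈ 1.996 μg/mL.

2.0 μg/mL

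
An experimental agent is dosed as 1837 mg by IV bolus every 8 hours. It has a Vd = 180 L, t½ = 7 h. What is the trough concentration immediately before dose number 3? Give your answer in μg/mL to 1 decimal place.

6.7 μg/mL

f = (1/2)^(τ/t½) = (1/2)^(8/7) ≈ 0.4529.
C₀ = D/Vd = 1837/180 ≈ 10.206 μg/mL.
Before the 3rd dose, 2 doses have been given. Superposition: Cmin = C₀·(f + f²).
≈ 10.206 × (0.4529 + 0.2051) ≈ 10.206 × 0.6580 ≈ 6.716 μg/mL.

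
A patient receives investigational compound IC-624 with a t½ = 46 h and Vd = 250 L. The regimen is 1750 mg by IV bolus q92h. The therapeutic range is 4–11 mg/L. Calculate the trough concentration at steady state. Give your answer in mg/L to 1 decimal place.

2.3 mg/L

The dosing interval is 2 half-lives, so f = 2^(−2) = 0.25.
Accumulation ratio R = 1/(1 − f) = 1/0.75 = 4/3.
Single-dose peak C₀ = D/Vd = 1750/250 = 7 mg/L.
Steady-state peak Cmax,ss = C₀·R = 7 × 4/3 ≈ 9.333 mg/L.
Steady-state trough Cmin,ss = Cmax,ss·f ≈ 9.333 × 0.25 ≈ 2.333 mg/L.
Trough 2.3 mg/L vs MEC 4 mg/L: subtherapeutic.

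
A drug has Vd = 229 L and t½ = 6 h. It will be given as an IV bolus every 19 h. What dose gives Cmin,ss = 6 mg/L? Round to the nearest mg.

10964 mg

τ/t½ = 19/6 ≈ 3.1667, so f = (1/2)^(19/6) ≈ 0.111362.
Cmin,ss = (D/Vd)·f/(1−f), so D = Cmin,ss·Vd·(1−f)/f.
D = 6 × 229 × (1−f)/f ≈ 6 × 229 × 7.97972 ≈ 10964.14 mg.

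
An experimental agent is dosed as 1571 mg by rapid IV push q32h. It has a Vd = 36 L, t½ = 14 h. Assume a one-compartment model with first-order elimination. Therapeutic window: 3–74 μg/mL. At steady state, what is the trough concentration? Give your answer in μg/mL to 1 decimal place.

k = ln2/t½ = ln2/14 ≈ 0.049511 h⁻¹; fraction remaining f = e^(−kτ) = e^(−0.049511×32) ≈ 0.2051.
Each bolus raises the concentration by D/Vd = 1571/36 ≈ 43.639 μg/mL.
Steady-state trough Cmin,ss = C₀·f/(1−f) ≈ 43.639 × 0.2051/0.7949 ≈ 11.260 μg/mL.
Trough 11.3 μg/mL vs MEC 3 μg/mL: adequate.

11.3 μg/mL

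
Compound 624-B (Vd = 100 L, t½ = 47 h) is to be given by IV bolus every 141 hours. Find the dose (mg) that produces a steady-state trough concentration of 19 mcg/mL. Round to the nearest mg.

13300 mg

τ/t½ = 141/47 ≈ 3, so f = (1/2)^(141/47) ≈ 0.125000.
Cmin,ss = (D/Vd)·f/(1−f), so D = Cmin,ss·Vd·(1−f)/f.
D = 19 × 100 × (1−f)/f ≈ 19 × 100 × 7.00000 ≈ 13300.00 mg.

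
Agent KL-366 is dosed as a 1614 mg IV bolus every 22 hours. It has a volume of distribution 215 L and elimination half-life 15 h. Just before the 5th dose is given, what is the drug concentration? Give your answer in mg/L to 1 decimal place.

4.2 mg/L

f = (1/2)^(τ/t½) = (1/2)^(22/15) ≈ 0.3618.
C₀ = D/Vd = 1614/215 ≈ 7.507 mg/L.
Before the 5th dose, 4 doses have been given. Superposition: Cmin = C₀·(f + f² + … + f^4).
≈ 7.507 × (0.3618 + 0.1309 + 0.0474 + 0.0171) ≈ 7.507 × 0.5572 ≈ 4.183 mg/L.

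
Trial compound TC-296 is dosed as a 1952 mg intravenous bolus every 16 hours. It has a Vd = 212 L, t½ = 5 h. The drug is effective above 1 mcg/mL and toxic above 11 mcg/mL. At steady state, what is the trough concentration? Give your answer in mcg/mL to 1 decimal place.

1.1 mcg/mL

τ/t½ = 16/5 ≈ 3.2, so fraction remaining f = (1/2)^(16/5) ≈ 0.1088.
At steady state, accumulation factor R = 1/(1 − e^(−kτ)) ≈ 1.1221.
Single-dose peak C₀ = D/Vd = 1952/212 ≈ 9.208 mcg/mL.
Cmax,ss = C₀/(1 − f) ≈ 9.208/0.8912 ≈ 10.332 mcg/mL.
One interval later, Cmin,ss = Cmax,ss·e^(−kτ) ≈ 10.332 × 0.1088 ≈ 1.124 mcg/mL.
Trough 1.1 mcg/mL vs MEC 1 mcg/mL: adequate.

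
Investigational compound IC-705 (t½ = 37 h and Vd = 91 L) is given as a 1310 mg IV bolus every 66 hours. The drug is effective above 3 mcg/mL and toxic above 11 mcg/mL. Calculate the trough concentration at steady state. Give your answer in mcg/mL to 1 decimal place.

5.9 mcg/mL

τ/t½ = 66/37 ≈ 1.7838, so fraction remaining f = (1/2)^(66/37) ≈ 0.2904.
Each bolus raises the concentration by D/Vd = 1310/91 ≈ 14.396 mcg/mL.
Steady-state trough Cmin,ss = C₀·f/(1−f) ≈ 14.396 × 0.2904/0.7096 ≈ 5.891 mcg/mL.
Trough 5.9 mcg/mL vs MEC 3 mcg/mL: adequate.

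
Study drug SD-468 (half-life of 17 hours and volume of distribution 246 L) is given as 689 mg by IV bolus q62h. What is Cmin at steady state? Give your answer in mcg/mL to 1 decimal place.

0.2 mcg/mL

τ/t½ = 62/17 ≈ 3.6471, so fraction remaining f = (1/2)^(62/17) ≈ 0.0798.
At steady state, accumulation factor R = 1/(1 − e^(−kτ)) ≈ 1.0867.
Single-dose peak C₀ = D/Vd = 689/246 ≈ 2.801 mcg/mL.
Cmax,ss = C₀/(1 − f) ≈ 2.801/0.9202 ≈ 3.044 mcg/mL.
One interval later, Cmin,ss = Cmax,ss·e^(−kτ) ≈ 3.044 × 0.0798 ≈ 0.243 mcg/mL.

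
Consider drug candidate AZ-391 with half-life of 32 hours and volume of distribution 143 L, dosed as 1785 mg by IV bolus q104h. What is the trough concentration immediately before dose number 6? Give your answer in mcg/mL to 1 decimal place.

f = (1/2)^(τ/t½) = (1/2)^(104/32) ≈ 0.1051.
C₀ = D/Vd = 1785/143 ≈ 12.483 mcg/mL.
Before the 6th dose, 5 doses have been given. Superposition: Cmin = C₀·(f + f² + … + f^5).
≈ 12.483 × (0.1051 + 0.0110 + 0.0012 + 0.0001 + 0.0000) ≈ 12.483 × 0.1174 ≈ 1.466 mcg/mL.

1.5 mcg/mL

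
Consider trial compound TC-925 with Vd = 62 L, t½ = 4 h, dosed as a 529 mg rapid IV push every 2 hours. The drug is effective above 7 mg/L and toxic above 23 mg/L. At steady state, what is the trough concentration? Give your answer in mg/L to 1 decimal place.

τ/t½ = 2/4 ≈ 0.5, so fraction remaining f = (1/2)^(2/4) ≈ 0.7071.
At steady state, accumulation factor R = 1/(1 − e^(−kτ)) ≈ 3.4141.
Single-dose peak C₀ = D/Vd = 529/62 ≈ 8.532 mg/L.
Cmax,ss = C₀/(1 − f) ≈ 8.532/0.2929 ≈ 29.129 mg/L.
Steady-state trough Cmin,ss = Cmax,ss·f ≈ 29.129 × 0.7071 ≈ 20.597 mg/L.
Trough 20.6 mg/L vs MEC 7 mg/L: adequate.

20.6 mg/L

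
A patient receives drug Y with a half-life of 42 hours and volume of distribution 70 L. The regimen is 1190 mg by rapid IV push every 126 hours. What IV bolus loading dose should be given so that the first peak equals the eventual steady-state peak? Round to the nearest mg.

1360 mg

f = (1/2)^(126/42) ≈ 0.125000; accumulation ratio R = 1/(1−f) ≈ 1.14286.
Loading dose to hit Cmax,ss on first dose: D_load = D_maint·R ≈ 1190 × 1.14286 ≈ 1360.00 mg.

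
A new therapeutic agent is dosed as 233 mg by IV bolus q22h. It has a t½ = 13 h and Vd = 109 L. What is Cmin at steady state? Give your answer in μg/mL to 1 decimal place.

1.0 μg/mL

k = ln2/t½ = ln2/13 ≈ 0.053319 h⁻¹; fraction remaining f = e^(−kτ) = e^(−0.053319×22) ≈ 0.3094.
Each bolus raises the concentration by D/Vd = 233/109 ≈ 2.138 μg/mL.
Steady-state trough Cmin,ss = C₀·f/(1−f) ≈ 2.138 × 0.3094/0.6906 ≈ 0.958 μg/mL.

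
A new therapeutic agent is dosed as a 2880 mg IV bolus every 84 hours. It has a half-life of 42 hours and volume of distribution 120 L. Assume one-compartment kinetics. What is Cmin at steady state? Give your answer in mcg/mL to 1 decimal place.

τ = 84 h = 2 half-lives, so f = (1/2)^2 = 0.25.
Accumulation ratio R = 1/(1 − f) = 1/0.75 = 4/3.
Single-dose peak C₀ = D/Vd = 2880/120 = 24 mcg/mL.
Steady-state peak Cmax,ss = C₀·R = 24 × 4/3 ≈ 32.000 mcg/mL.
Steady-state trough Cmin,ss = Cmax,ss·f ≈ 32.000 × 0.25 ≈ 8.000 mcg/mL.

8.0 mcg/mL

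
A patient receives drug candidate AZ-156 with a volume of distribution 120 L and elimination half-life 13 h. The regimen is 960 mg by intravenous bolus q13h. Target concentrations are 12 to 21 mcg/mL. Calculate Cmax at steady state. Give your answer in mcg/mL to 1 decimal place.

16.0 mcg/mL

τ = 13 h = 1 half-life, so f = (1/2)^1 = 0.5.
Accumulation ratio R = 1/(1 − f) = 1/0.5 = 2/1.
Single-dose peak C₀ = D/Vd = 960/120 = 8 mcg/mL.
Steady-state peak Cmax,ss = C₀·R = 8 × 2/1 ≈ 16.000 mcg/mL.
Peak 16.0 mcg/mL vs MTC 21 mcg/mL: below toxic threshold.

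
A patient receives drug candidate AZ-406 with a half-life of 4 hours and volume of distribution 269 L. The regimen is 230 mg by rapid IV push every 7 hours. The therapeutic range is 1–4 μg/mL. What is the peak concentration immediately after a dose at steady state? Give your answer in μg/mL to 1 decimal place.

Over one 7-h interval, 7/4 ≈ 1.75 half-lives elapse, leaving f ≈ 0.2973 of each dose.
At steady state, accumulation factor R = 1/(1 − e^(−kτ)) ≈ 1.4231.
Single-dose peak C₀ = D/Vd = 230/269 ≈ 0.855 μg/mL.
Steady-state peak Cmax,ss = C₀·R ≈ 0.855 × 1.4231 ≈ 1.217 μg/mL.
Peak 1.2 μg/mL vs MTC 4 μg/mL: below toxic threshold.

1.2 μg/mL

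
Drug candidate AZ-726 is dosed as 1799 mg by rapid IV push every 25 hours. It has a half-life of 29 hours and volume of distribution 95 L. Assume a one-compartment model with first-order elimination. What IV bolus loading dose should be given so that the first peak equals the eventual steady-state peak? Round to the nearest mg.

3999 mg

f = (1/2)^(25/29) ≈ 0.550163; accumulation ratio R = 1/(1−f) ≈ 2.22303.
Loading dose to hit Cmax,ss on first dose: D_load = D_maint·R ≈ 1799 × 2.22303 ≈ 3999.23 mg.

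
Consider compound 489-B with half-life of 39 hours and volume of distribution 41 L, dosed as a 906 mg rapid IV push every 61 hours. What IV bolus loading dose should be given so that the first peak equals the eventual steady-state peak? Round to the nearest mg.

1369 mg

f = (1/2)^(61/39) ≈ 0.338188; accumulation ratio R = 1/(1−f) ≈ 1.51100.
Loading dose to hit Cmax,ss on first dose: D_load = D_maint·R ≈ 906 × 1.51100 ≈ 1368.97 mg.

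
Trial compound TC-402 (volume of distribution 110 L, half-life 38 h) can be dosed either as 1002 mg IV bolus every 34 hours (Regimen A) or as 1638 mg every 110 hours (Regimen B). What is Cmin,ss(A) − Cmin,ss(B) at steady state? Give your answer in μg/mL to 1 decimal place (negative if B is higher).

8.3 μg/mL

Regimen A: f = (1/2)^(34/38) ≈ 0.5378; Cmin,ss = (1002/110)·f/(1−f) ≈ 10.599 μg/mL.
Regimen B: f = (1/2)^(110/38) ≈ 0.1345; Cmin,ss = (1638/110)·f/(1−f) ≈ 2.314 μg/mL.
Difference ≈ 10.599 − 2.314 ≈ 8.285 μg/mL.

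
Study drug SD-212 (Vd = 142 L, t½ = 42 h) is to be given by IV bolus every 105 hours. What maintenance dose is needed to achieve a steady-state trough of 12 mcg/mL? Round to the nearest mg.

7935 mg

τ/t½ = 105/42 ≈ 2.5, so f = (1/2)^(105/42) ≈ 0.176777.
Cmin,ss = (D/Vd)·f/(1−f), so D = Cmin,ss·Vd·(1−f)/f.
D = 12 × 142 × (1−f)/f ≈ 12 × 142 × 4.65684 ≈ 7935.26 mg.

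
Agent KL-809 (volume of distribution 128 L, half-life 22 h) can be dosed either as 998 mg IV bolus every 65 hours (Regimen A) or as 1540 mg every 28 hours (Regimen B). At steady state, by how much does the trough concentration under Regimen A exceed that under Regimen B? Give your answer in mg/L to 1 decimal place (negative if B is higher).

Regimen A: f = (1/2)^(65/22) ≈ 0.1290; Cmin,ss = (998/128)·f/(1−f) ≈ 1.155 mg/L.
Regimen B: f = (1/2)^(28/22) ≈ 0.4139; Cmin,ss = (1540/128)·f/(1−f) ≈ 8.496 mg/L.
Difference ≈ 1.155 − 8.496 ≈ -7.341 mg/L.

-7.3 mg/L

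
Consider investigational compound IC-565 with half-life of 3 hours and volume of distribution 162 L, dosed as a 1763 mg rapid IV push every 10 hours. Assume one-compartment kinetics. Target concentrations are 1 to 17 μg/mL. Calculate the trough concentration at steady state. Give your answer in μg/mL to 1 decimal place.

1.2 μg/mL

τ/t½ = 10/3 ≈ 3.3333, so fraction remaining f = (1/2)^(10/3) ≈ 0.0992.
Single-dose peak C₀ = D/Vd = 1763/162 ≈ 10.883 μg/mL.
Steady-state trough Cmin,ss = C₀·f/(1−f) ≈ 10.883 × 0.0992/0.9008 ≈ 1.198 μg/mL.
Trough 1.2 μg/mL vs MEC 1 μg/mL: adequate.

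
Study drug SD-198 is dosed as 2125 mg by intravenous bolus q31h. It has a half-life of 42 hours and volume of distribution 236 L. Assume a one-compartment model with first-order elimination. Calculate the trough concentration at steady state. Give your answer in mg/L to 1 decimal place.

13.5 mg/L

τ/t½ = 31/42 ≈ 0.7381, so fraction remaining f = (1/2)^(31/42) ≈ 0.5995.
Single-dose peak C₀ = D/Vd = 2125/236 ≈ 9.004 mg/L.
Steady-state trough Cmin,ss = C₀·f/(1−f) ≈ 9.004 × 0.5995/0.4005 ≈ 13.478 mg/L.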